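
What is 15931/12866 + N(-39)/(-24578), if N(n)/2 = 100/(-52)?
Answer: 2545410417/2055433562 ≈ 1.2384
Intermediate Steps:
N(n) = -50/13 (N(n) = 2*(100/(-52)) = 2*(100*(-1/52)) = 2*(-25/13) = -50/13)
15931/12866 + N(-39)/(-24578) = 15931/12866 - 50/13/(-24578) = 15931*(1/12866) - 50/13*(-1/24578) = 15931/12866 + 25/159757 = 2545410417/2055433562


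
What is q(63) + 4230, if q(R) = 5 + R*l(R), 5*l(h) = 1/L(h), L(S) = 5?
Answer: 105938/25 ≈ 4237.5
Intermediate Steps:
l(h) = 1/25 (l(h) = (⅕)/5 = (⅕)*(⅕) = 1/25)
q(R) = 5 + R/25 (q(R) = 5 + R*(1/25) = 5 + R/25)
q(63) + 4230 = (5 + (1/25)*63) + 4230 = (5 + 63/25) + 4230 = 188/25 + 4230 = 105938/25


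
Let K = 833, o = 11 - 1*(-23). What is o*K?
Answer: 28322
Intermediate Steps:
o = 34 (o = 11 + 23 = 34)
o*K = 34*833 = 28322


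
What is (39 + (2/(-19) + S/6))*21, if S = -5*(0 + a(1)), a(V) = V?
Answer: 30373/38 ≈ 799.29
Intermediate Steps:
S = -5 (S = -5*(0 + 1) = -5*1 = -5)
(39 + (2/(-19) + S/6))*21 = (39 + (2/(-19) - 5/6))*21 = (39 + (2*(-1/19) - 5*⅙))*21 = (39 + (-2/19 - ⅚))*21 = (39 - 107/114)*21 = (4339/114)*21 = 30373/38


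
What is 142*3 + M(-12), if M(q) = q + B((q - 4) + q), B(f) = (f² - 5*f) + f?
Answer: 1310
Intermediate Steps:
B(f) = f² - 4*f
M(q) = q + (-8 + 2*q)*(-4 + 2*q) (M(q) = q + ((q - 4) + q)*(-4 + ((q - 4) + q)) = q + ((-4 + q) + q)*(-4 + ((-4 + q) + q)) = q + (-4 + 2*q)*(-4 + (-4 + 2*q)) = q + (-4 + 2*q)*(-8 + 2*q) = q + (-8 + 2*q)*(-4 + 2*q))
142*3 + M(-12) = 142*3 + (-12 + 4*(-4 - 12)*(-2 - 12)) = 426 + (-12 + 4*(-16)*(-14)) = 426 + (-12 + 896) = 426 + 884 = 1310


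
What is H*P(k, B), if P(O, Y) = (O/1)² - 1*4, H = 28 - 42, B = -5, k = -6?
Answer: -448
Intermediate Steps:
H = -14
P(O, Y) = -4 + O² (P(O, Y) = (O*1)² - 4 = O² - 4 = -4 + O²)
H*P(k, B) = -14*(-4 + (-6)²) = -14*(-4 + 36) = -14*32 = -448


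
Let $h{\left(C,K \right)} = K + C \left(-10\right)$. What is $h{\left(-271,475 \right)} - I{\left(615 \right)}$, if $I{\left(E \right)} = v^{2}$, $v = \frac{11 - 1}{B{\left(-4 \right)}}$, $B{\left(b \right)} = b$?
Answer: $\frac{12715}{4} \approx 3178.8$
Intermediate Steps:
$v = - \frac{5}{2}$ ($v = \frac{11 - 1}{-4} = 10 \left(- \frac{1}{4}\right) = - \frac{5}{2} \approx -2.5$)
$h{\left(C,K \right)} = K - 10 C$
$I{\left(E \right)} = \frac{25}{4}$ ($I{\left(E \right)} = \left(- \frac{5}{2}\right)^{2} = \frac{25}{4}$)
$h{\left(-271,475 \right)} - I{\left(615 \right)} = \left(475 - -2710\right) - \frac{25}{4} = \left(475 + 2710\right) - \frac{25}{4} = 3185 - \frac{25}{4} = \frac{12715}{4}$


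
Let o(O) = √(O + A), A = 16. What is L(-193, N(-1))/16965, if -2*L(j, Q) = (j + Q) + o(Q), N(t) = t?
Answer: 97/16965 - √15/33930 ≈ 0.0056035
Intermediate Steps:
o(O) = √(16 + O) (o(O) = √(O + 16) = √(16 + O))
L(j, Q) = -Q/2 - j/2 - √(16 + Q)/2 (L(j, Q) = -((j + Q) + √(16 + Q))/2 = -((Q + j) + √(16 + Q))/2 = -(Q + j + √(16 + Q))/2 = -Q/2 - j/2 - √(16 + Q)/2)
L(-193, N(-1))/16965 = (-½*(-1) - ½*(-193) - √(16 - 1)/2)/16965 = (½ + 193/2 - √15/2)*(1/16965) = (97 - √15/2)*(1/16965) = 97/16965 - √15/33930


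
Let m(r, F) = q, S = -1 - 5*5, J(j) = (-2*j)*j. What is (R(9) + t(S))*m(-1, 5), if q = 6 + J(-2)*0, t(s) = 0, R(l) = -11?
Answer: -66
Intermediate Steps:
J(j) = -2*j²
S = -26 (S = -1 - 25 = -26)
q = 6 (q = 6 - 2*(-2)²*0 = 6 - 2*4*0 = 6 - 8*0 = 6 + 0 = 6)
m(r, F) = 6
(R(9) + t(S))*m(-1, 5) = (-11 + 0)*6 = -11*6 = -66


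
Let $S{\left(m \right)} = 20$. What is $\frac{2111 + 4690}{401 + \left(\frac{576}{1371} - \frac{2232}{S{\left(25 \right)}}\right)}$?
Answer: $\frac{15540285}{662239} \approx 23.466$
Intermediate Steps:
$\frac{2111 + 4690}{401 + \left(\frac{576}{1371} - \frac{2232}{S{\left(25 \right)}}\right)} = \frac{2111 + 4690}{401 + \left(\frac{576}{1371} - \frac{2232}{20}\right)} = \frac{6801}{401 + \left(576 \cdot \frac{1}{1371} - \frac{558}{5}\right)} = \frac{6801}{401 + \left(\frac{192}{457} - \frac{558}{5}\right)} = \frac{6801}{401 - \frac{254046}{2285}} = \frac{6801}{\frac{662239}{2285}} = 6801 \cdot \frac{2285}{662239} = \frac{15540285}{662239}$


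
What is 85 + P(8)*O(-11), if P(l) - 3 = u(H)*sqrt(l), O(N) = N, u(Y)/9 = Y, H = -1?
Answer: 52 + 198*sqrt(2) ≈ 332.01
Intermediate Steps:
u(Y) = 9*Y
P(l) = 3 - 9*sqrt(l) (P(l) = 3 + (9*(-1))*sqrt(l) = 3 - 9*sqrt(l))
85 + P(8)*O(-11) = 85 + (3 - 18*sqrt(2))*(-11) = 85 + (-33 + 198*sqrt(2)) = 52 + 198*sqrt(2)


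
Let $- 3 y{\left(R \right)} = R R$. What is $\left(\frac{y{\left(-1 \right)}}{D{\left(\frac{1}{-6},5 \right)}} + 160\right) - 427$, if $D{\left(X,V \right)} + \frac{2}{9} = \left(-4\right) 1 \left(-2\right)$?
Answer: $- \frac{18693}{70} \approx -267.04$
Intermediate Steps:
$D{\left(X,V \right)} = \frac{70}{9}$ ($D{\left(X,V \right)} = - \frac{2}{9} + \left(-4\right) 1 \left(-2\right) = - \frac{2}{9} - -8 = - \frac{2}{9} + 8 = \frac{70}{9}$)
$y{\left(R \right)} = - \frac{R^{2}}{3}$ ($y{\left(R \right)} = - \frac{R R}{3} = - \frac{R^{2}}{3}$)
$\left(\frac{y{\left(-1 \right)}}{D{\left(\frac{1}{-6},5 \right)}} + 160\right) - 427 = \left(\frac{\left(- \frac{1}{3}\right) \left(-1\right)^{2}}{\frac{70}{9}} + 160\right) - 427 = \left(\left(- \frac{1}{3}\right) 1 \cdot \frac{9}{70} + 160\right) - 427 = \left(\left(- \frac{1}{3}\right) \frac{9}{70} + 160\right) - 427 = \left(- \frac{3}{70} + 160\right) - 427 = \frac{11197}{70} - 427 = - \frac{18693}{70}$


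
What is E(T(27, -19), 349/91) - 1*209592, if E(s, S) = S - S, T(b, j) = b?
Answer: -209592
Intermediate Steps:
E(s, S) = 0
E(T(27, -19), 349/91) - 1*209592 = 0 - 1*209592 = 0 - 209592 = -209592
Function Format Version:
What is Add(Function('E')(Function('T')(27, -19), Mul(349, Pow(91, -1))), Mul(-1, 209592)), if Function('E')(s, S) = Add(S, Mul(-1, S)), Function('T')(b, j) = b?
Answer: -209592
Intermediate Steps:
Function('E')(s, S) = 0
Add(Function('E')(Function('T')(27, -19), Mul(349, Pow(91, -1))), Mul(-1, 209592)) = Add(0, Mul(-1, 209592)) = Add(0, -209592) = -209592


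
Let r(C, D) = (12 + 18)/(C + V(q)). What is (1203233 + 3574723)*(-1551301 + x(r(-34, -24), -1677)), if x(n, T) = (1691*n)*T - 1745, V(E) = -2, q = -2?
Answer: 3870748771434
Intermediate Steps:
r(C, D) = 30/(-2 + C) (r(C, D) = (12 + 18)/(C - 2) = 30/(-2 + C))
x(n, T) = -1745 + 1691*T*n (x(n, T) = 1691*T*n - 1745 = -1745 + 1691*T*n)
(1203233 + 3574723)*(-1551301 + x(r(-34, -24), -1677)) = (1203233 + 3574723)*(-1551301 + (-1745 + 1691*(-1677)*(30/(-2 - 34)))) = 4777956*(-1551301 + (-1745 + 1691*(-1677)*(30/(-36)))) = 4777956*(-1551301 + (-1745 + 1691*(-1677)*(30*(-1/36)))) = 4777956*(-1551301 + (-1745 + 1691*(-1677)*(-⅚))) = 4777956*(-1551301 + (-1745 + 4726345/2)) = 4777956*(-1551301 + 4722855/2) = 4777956*(1620253/2) = 3870748771434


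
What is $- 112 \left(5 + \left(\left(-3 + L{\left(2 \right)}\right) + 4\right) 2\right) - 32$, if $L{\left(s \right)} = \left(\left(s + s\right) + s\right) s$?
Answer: $-3504$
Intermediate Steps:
$L{\left(s \right)} = 3 s^{2}$ ($L{\left(s \right)} = \left(2 s + s\right) s = 3 s s = 3 s^{2}$)
$- 112 \left(5 + \left(\left(-3 + L{\left(2 \right)}\right) + 4\right) 2\right) - 32 = - 112 \left(5 + \left(\left(-3 + 3 \cdot 2^{2}\right) + 4\right) 2\right) - 32 = - 112 \left(5 + \left(\left(-3 + 3 \cdot 4\right) + 4\right) 2\right) - 32 = - 112 \left(5 + \left(\left(-3 + 12\right) + 4\right) 2\right) - 32 = - 112 \left(5 + \left(9 + 4\right) 2\right) - 32 = - 112 \left(5 + 13 \cdot 2\right) - 32 = - 112 \left(5 + 26\right) - 32 = \left(-112\right) 31 - 32 = -3472 - 32 = -3504$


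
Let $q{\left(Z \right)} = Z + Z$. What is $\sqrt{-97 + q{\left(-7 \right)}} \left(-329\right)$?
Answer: $- 329 i \sqrt{111} \approx - 3466.2 i$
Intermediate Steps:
$q{\left(Z \right)} = 2 Z$
$\sqrt{-97 + q{\left(-7 \right)}} \left(-329\right) = \sqrt{-97 + 2 \left(-7\right)} \left(-329\right) = \sqrt{-97 - 14} \left(-329\right) = \sqrt{-111} \left(-329\right) = i \sqrt{111} \left(-329\right) = - 329 i \sqrt{111}$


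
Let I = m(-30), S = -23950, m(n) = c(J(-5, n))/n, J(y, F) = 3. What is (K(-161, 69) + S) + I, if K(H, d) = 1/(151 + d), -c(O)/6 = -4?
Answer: -1053835/44 ≈ -23951.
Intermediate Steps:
c(O) = 24 (c(O) = -6*(-4) = 24)
m(n) = 24/n
I = -4/5 (I = 24/(-30) = 24*(-1/30) = -4/5 ≈ -0.80000)
(K(-161, 69) + S) + I = (1/(151 + 69) - 23950) - 4/5 = (1/220 - 23950) - 4/5 = -5268999/220 - 4/5 = -1053835/44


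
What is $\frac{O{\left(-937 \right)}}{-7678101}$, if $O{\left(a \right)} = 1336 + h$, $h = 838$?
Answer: $- \frac{2174}{7678101} \approx -0.00028314$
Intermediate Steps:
$O{\left(a \right)} = 2174$ ($O{\left(a \right)} = 1336 + 838 = 2174$)
$\frac{O{\left(-937 \right)}}{-7678101} = \frac{2174}{-7678101} = 2174 \left(- \frac{1}{7678101}\right) = - \frac{2174}{7678101}$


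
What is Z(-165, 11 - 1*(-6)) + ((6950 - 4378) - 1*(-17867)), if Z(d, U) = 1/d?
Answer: 3372434/165 ≈ 20439.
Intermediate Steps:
Z(-165, 11 - 1*(-6)) + ((6950 - 4378) - 1*(-17867)) = 1/(-165) + ((6950 - 4378) - 1*(-17867)) = -1/165 + (2572 + 17867) = -1/165 + 20439 = 3372434/165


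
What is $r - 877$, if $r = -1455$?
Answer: $-2332$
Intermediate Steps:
$r - 877 = -1455 - 877 = -2332$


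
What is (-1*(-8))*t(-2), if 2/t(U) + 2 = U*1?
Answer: -4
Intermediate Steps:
t(U) = 2/(-2 + U) (t(U) = 2/(-2 + U*1) = 2/(-2 + U))
(-1*(-8))*t(-2) = (-1*(-8))*(2/(-2 - 2)) = 8*(2/(-4)) = 8*(2*(-¼)) = 8*(-½) = -4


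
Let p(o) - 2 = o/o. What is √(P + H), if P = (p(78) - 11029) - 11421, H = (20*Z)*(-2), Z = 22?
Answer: I*√23327 ≈ 152.73*I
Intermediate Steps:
p(o) = 3 (p(o) = 2 + o/o = 2 + 1 = 3)
H = -880 (H = (20*22)*(-2) = 440*(-2) = -880)
P = -22447 (P = (3 - 11029) - 11421 = -11026 - 11421 = -22447)
√(P + H) = √(-22447 - 880) = √(-23327) = I*√23327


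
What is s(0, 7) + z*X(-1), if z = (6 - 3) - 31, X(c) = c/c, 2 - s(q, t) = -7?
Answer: -19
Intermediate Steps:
s(q, t) = 9 (s(q, t) = 2 - 1*(-7) = 2 + 7 = 9)
X(c) = 1
z = -28 (z = 3 - 31 = -28)
s(0, 7) + z*X(-1) = 9 - 28*1 = 9 - 28 = -19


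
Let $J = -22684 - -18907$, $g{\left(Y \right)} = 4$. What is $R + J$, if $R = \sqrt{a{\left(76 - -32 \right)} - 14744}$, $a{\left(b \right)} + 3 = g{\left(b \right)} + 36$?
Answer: $-3777 + i \sqrt{14707} \approx -3777.0 + 121.27 i$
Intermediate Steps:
$J = -3777$ ($J = -22684 + 18907 = -3777$)
$a{\left(b \right)} = 37$ ($a{\left(b \right)} = -3 + \left(4 + 36\right) = -3 + 40 = 37$)
$R = i \sqrt{14707}$ ($R = \sqrt{37 - 14744} = \sqrt{-14707} = i \sqrt{14707} \approx 121.27 i$)
$R + J = i \sqrt{14707} - 3777 = -3777 + i \sqrt{14707}$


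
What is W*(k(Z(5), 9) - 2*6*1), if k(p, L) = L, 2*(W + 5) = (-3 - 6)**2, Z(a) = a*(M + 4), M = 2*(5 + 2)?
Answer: -213/2 ≈ -106.50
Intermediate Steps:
M = 14 (M = 2*7 = 14)
Z(a) = 18*a (Z(a) = a*(14 + 4) = a*18 = 18*a)
W = 71/2 (W = -5 + (-3 - 6)**2/2 = -5 + (1/2)*(-9)**2 = -5 + (1/2)*81 = -5 + 81/2 = 71/2 ≈ 35.500)
W*(k(Z(5), 9) - 2*6*1) = 71*(9 - 2*6*1)/2 = 71*(9 - 12*1)/2 = 71*(9 - 12)/2 = (71/2)*(-3) = -213/2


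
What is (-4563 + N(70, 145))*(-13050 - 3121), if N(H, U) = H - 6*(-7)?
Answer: 71977121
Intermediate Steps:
N(H, U) = 42 + H (N(H, U) = H + 42 = 42 + H)
(-4563 + N(70, 145))*(-13050 - 3121) = (-4563 + (42 + 70))*(-13050 - 3121) = (-4563 + 112)*(-16171) = -4451*(-16171) = 71977121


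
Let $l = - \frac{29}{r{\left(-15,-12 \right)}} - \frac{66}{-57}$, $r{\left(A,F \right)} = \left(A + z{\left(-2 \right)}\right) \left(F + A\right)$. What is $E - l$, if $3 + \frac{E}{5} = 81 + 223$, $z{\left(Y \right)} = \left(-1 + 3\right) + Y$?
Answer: $\frac{11572616}{7695} \approx 1503.9$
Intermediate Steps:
$z{\left(Y \right)} = 2 + Y$
$r{\left(A,F \right)} = A \left(A + F\right)$ ($r{\left(A,F \right)} = \left(A + \left(2 - 2\right)\right) \left(F + A\right) = \left(A + 0\right) \left(A + F\right) = A \left(A + F\right)$)
$l = \frac{8359}{7695}$ ($l = - \frac{29}{\left(-15\right) \left(-15 - 12\right)} - \frac{66}{-57} = - \frac{29}{\left(-15\right) \left(-27\right)} - - \frac{22}{19} = - \frac{29}{405} + \frac{22}{19} = \frac{8359}{7695} \approx 1.0863$)
$E = 1505$ ($E = -15 + 5 \left(81 + 223\right) = -15 + 5 \cdot 304 = -15 + 1520 = 1505$)
$E - l = 1505 - \frac{8359}{7695} = \frac{11572616}{7695}$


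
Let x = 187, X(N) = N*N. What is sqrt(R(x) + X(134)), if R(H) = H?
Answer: sqrt(18143) ≈ 134.70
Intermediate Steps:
X(N) = N**2
sqrt(R(x) + X(134)) = sqrt(187 + 134**2) = sqrt(187 + 17956) = sqrt(18143)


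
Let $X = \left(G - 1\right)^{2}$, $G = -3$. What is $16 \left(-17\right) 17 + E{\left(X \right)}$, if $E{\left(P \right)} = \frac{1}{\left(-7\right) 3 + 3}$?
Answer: $- \frac{83233}{18} \approx -4624.1$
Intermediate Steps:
$X = 16$ ($X = \left(-3 - 1\right)^{2} = \left(-4\right)^{2} = 16$)
$E{\left(P \right)} = - \frac{1}{18}$ ($E{\left(P \right)} = \frac{1}{-21 + 3} = \frac{1}{-18} = - \frac{1}{18}$)
$16 \left(-17\right) 17 + E{\left(X \right)} = 16 \left(-17\right) 17 - \frac{1}{18} = \left(-272\right) 17 - \frac{1}{18} = -4624 - \frac{1}{18} = - \frac{83233}{18}$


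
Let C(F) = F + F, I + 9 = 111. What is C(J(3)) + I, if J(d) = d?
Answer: 108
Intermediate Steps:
I = 102 (I = -9 + 111 = 102)
C(F) = 2*F
C(J(3)) + I = 2*3 + 102 = 6 + 102 = 108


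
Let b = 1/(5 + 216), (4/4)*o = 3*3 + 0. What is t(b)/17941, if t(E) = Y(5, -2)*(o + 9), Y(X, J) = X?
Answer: 90/17941 ≈ 0.0050164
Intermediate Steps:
o = 9 (o = 3*3 + 0 = 9 + 0 = 9)
b = 1/221 ≈ 0.0045249
t(E) = 90 (t(E) = 5*(9 + 9) = 5*18 = 90)
t(b)/17941 = 90/17941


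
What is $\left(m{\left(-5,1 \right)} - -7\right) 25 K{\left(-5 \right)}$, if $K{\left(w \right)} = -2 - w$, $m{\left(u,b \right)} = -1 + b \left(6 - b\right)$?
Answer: $825$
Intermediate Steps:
$\left(m{\left(-5,1 \right)} - -7\right) 25 K{\left(-5 \right)} = \left(\left(-1 - 1^{2} + 6 \cdot 1\right) - -7\right) 25 \left(-2 - -5\right) = \left(\left(-1 - 1 + 6\right) + 7\right) 25 \left(-2 + 5\right) = \left(\left(-1 - 1 + 6\right) + 7\right) 25 \cdot 3 = \left(4 + 7\right) 25 \cdot 3 = 11 \cdot 25 \cdot 3 = 275 \cdot 3 = 825$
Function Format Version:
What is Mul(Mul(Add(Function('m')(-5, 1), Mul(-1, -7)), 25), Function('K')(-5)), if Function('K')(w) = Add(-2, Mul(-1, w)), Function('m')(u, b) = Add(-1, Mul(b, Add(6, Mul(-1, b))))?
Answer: 825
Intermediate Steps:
Mul(Mul(Add(Function('m')(-5, 1), Mul(-1, -7)), 25), Function('K')(-5)) = Mul(Mul(Add(Add(-1, Mul(-1, Pow(1, 2)), Mul(6, 1)), Mul(-1, -7)), 25), Add(-2, Mul(-1, -5))) = Mul(Mul(Add(Add(-1, Mul(-1, 1), 6), 7), 25), Add(-2, 5)) = Mul(Mul(Add(Add(-1, -1, 6), 7), 25), 3) = Mul(Mul(Add(4, 7), 25), 3) = Mul(Mul(11, 25), 3) = Mul(275, 3) = 825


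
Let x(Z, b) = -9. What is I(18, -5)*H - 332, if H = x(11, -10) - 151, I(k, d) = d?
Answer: 468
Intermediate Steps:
H = -160 (H = -9 - 151 = -160)
I(18, -5)*H - 332 = -5*(-160) - 332 = 800 - 332 = 468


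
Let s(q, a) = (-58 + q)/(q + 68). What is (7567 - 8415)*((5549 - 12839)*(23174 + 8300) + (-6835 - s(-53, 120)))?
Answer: 972877699424/5 ≈ 1.9458e+11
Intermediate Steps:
s(q, a) = (-58 + q)/(68 + q)
(7567 - 8415)*((5549 - 12839)*(23174 + 8300) + (-6835 - s(-53, 120))) = (7567 - 8415)*((5549 - 12839)*(23174 + 8300) + (-6835 - (-58 - 53)/(68 - 53))) = -848*(-7290*31474 + (-6835 - (-111)/15)) = -848*(-229445460 + (-6835 - (-111)/15)) = -848*(-229445460 + (-6835 - 1*(-37/5))) = -848*(-229445460 + (-6835 + 37/5)) = -848*(-229445460 - 34138/5) = -848*(-1147261438/5) = 972877699424/5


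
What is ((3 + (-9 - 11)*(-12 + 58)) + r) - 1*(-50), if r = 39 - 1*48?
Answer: -876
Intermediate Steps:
r = -9 (r = 39 - 48 = -9)
((3 + (-9 - 11)*(-12 + 58)) + r) - 1*(-50) = ((3 + (-9 - 11)*(-12 + 58)) - 9) - 1*(-50) = ((3 - 20*46) - 9) + 50 = ((3 - 920) - 9) + 50 = (-917 - 9) + 50 = -926 + 50 = -876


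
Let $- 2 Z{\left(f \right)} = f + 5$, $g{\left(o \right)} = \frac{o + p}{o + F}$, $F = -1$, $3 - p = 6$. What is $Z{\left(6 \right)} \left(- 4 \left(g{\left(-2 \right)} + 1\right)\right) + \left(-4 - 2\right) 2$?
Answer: $\frac{140}{3} \approx 46.667$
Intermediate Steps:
$p = -3$ ($p = 3 - 6 = -3$)
$g{\left(o \right)} = \frac{-3 + o}{-1 + o}$ ($g{\left(o \right)} = \frac{o - 3}{o - 1} = \frac{-3 + o}{-1 + o}$)
$Z{\left(f \right)} = - \frac{5}{2} - \frac{f}{2}$ ($Z{\left(f \right)} = - \frac{f + 5}{2} = - \frac{5 + f}{2} = - \frac{5}{2} - \frac{f}{2}$)
$Z{\left(6 \right)} \left(- 4 \left(g{\left(-2 \right)} + 1\right)\right) + \left(-4 - 2\right) 2 = \left(- \frac{5}{2} - 3\right) \left(- 4 \left(\frac{-3 - 2}{-1 - 2} + 1\right)\right) + \left(-4 - 2\right) 2 = \left(- \frac{5}{2} - 3\right) \left(- 4 \left(\frac{1}{-3} \left(-5\right) + 1\right)\right) - 12 = - \frac{11 \left(- 4 \left(\left(- \frac{1}{3}\right) \left(-5\right) + 1\right)\right)}{2} - 12 = - \frac{11 \left(- 4 \left(\frac{5}{3} + 1\right)\right)}{2} - 12 = - \frac{11 \left(\left(-4\right) \frac{8}{3}\right)}{2} - 12 = \left(- \frac{11}{2}\right) \left(- \frac{32}{3}\right) - 12 = \frac{176}{3} - 12 = \frac{140}{3}$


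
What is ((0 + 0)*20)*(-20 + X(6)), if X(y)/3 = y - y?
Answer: 0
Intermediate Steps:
X(y) = 0 (X(y) = 3*(y - y) = 3*0 = 0)
((0 + 0)*20)*(-20 + X(6)) = ((0 + 0)*20)*(-20 + 0) = (0*20)*(-20) = 0*(-20) = 0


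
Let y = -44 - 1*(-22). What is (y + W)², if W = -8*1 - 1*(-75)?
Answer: 2025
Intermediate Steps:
W = 67 (W = -8 + 75 = 67)
y = -22 (y = -44 + 22 = -22)
(y + W)² = (-22 + 67)² = 45² = 2025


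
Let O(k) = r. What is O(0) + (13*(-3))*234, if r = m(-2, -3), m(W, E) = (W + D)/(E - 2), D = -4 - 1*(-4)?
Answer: -45628/5 ≈ -9125.6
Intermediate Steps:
D = 0 (D = -4 + 4 = 0)
m(W, E) = W/(-2 + E) (m(W, E) = (W + 0)/(E - 2) = W/(-2 + E))
r = 2/5 (r = -2/(-2 - 3) = -2/(-5) = -2*(-1/5) = 2/5 ≈ 0.40000)
O(k) = 2/5
O(0) + (13*(-3))*234 = 2/5 + (13*(-3))*234 = 2/5 - 39*234 = 2/5 - 9126 = -45628/5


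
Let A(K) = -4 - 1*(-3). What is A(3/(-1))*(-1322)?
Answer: 1322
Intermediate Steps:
A(K) = -1 (A(K) = -4 + 3 = -1)
A(3/(-1))*(-1322) = -1*(-1322) = 1322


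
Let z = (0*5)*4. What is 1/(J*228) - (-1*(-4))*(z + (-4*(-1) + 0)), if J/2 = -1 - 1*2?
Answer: -21889/1368 ≈ -16.001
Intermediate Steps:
J = -6 (J = 2*(-1 - 1*2) = 2*(-1 - 2) = 2*(-3) = -6)
z = 0 (z = 0*4 = 0)
1/(J*228) - (-1*(-4))*(z + (-4*(-1) + 0)) = 1/(-6*228) - (-1*(-4))*(0 + (-4*(-1) + 0)) = 1/(-1368) - 4*(0 + (4 + 0)) = -1/1368 - 4*(0 + 4) = -1/1368 - 4*4 = -1/1368 - 1*16 = -1/1368 - 16 = -21889/1368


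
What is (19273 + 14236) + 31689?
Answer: 65198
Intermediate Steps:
(19273 + 14236) + 31689 = 33509 + 31689 = 65198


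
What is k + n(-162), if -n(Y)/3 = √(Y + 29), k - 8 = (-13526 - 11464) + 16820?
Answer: -8162 - 3*I*√133 ≈ -8162.0 - 34.598*I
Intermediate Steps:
k = -8162 (k = 8 + ((-13526 - 11464) + 16820) = 8 + (-24990 + 16820) = 8 - 8170 = -8162)
n(Y) = -3*√(29 + Y) (n(Y) = -3*√(Y + 29) = -3*√(29 + Y))
k + n(-162) = -8162 - 3*√(29 - 162) = -8162 - 3*I*√133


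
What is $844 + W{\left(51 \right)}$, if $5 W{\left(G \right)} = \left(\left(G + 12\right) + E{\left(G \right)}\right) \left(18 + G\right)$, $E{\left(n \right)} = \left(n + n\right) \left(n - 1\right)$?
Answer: $\frac{360467}{5} \approx 72093.0$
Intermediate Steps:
$E{\left(n \right)} = 2 n \left(-1 + n\right)$
$W{\left(G \right)} = \frac{\left(18 + G\right) \left(12 + G + 2 G \left(-1 + G\right)\right)}{5}$ ($W{\left(G \right)} = \frac{\left(\left(G + 12\right) + 2 G \left(-1 + G\right)\right) \left(18 + G\right)}{5} = \frac{\left(\left(12 + G\right) + 2 G \left(-1 + G\right)\right) \left(18 + G\right)}{5} = \frac{\left(12 + G + 2 G \left(-1 + G\right)\right) \left(18 + G\right)}{5} = \frac{\left(18 + G\right) \left(12 + G + 2 G \left(-1 + G\right)\right)}{5}$)
$844 + W{\left(51 \right)} = 844 + \left(\frac{216}{5} + 7 \cdot 51^{2} - \frac{306}{5} + \frac{2 \cdot 51^{3}}{5}\right) = 844 + \left(\frac{216}{5} + 7 \cdot 2601 - \frac{306}{5} + \frac{2}{5} \cdot 132651\right) = 844 + \left(\frac{216}{5} + 18207 - \frac{306}{5} + \frac{265302}{5}\right) = 844 + \frac{356247}{5} = \frac{360467}{5}$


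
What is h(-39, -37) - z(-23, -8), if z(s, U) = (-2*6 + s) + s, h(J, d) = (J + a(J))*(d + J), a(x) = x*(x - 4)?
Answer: -124430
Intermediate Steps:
a(x) = x*(-4 + x)
h(J, d) = (J + d)*(J + J*(-4 + J)) (h(J, d) = (J + J*(-4 + J))*(d + J) = (J + J*(-4 + J))*(J + d) = (J + d)*(J + J*(-4 + J)))
z(s, U) = -12 + 2*s (z(s, U) = (-12 + s) + s = -12 + 2*s)
h(-39, -37) - z(-23, -8) = -39*(-39 - 37 - 39*(-4 - 39) - 37*(-4 - 39)) - (-12 + 2*(-23)) = -39*(-39 - 37 - 39*(-43) - 37*(-43)) - (-12 - 46) = -39*(-39 - 37 + 1677 + 1591) - 1*(-58) = -39*3192 + 58 = -124488 + 58 = -124430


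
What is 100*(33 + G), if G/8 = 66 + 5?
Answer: 60100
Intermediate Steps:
G = 568 (G = 8*(66 + 5) = 8*71 = 568)
100*(33 + G) = 100*(33 + 568) = 100*601 = 60100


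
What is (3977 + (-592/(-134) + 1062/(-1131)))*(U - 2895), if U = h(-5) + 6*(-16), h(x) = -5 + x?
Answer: -301729293917/25259 ≈ -1.1945e+7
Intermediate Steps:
U = -106 (U = (-5 - 5) + 6*(-16) = -10 - 96 = -106)
(3977 + (-592/(-134) + 1062/(-1131)))*(U - 2895) = (3977 + (-592/(-134) + 1062/(-1131)))*(-106 - 2895) = (3977 + (-592*(-1/134) + 1062*(-1/1131)))*(-3001) = (3977 + (296/67 - 354/377))*(-3001) = (3977 + 87874/25259)*(-3001) = (100542917/25259)*(-3001) = -301729293917/25259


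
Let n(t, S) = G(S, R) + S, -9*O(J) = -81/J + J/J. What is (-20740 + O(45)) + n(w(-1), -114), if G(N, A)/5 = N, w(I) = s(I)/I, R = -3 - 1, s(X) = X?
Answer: -964076/45 ≈ -21424.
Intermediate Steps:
R = -4
w(I) = 1 (w(I) = I/I = 1)
G(N, A) = 5*N
O(J) = -1/9 + 9/J (O(J) = -(-81/J + J/J)/9 = -(-81/J + 1)/9 = -(1 - 81/J)/9 = -1/9 + 9/J)
n(t, S) = 6*S (n(t, S) = 5*S + S = 6*S)
(-20740 + O(45)) + n(w(-1), -114) = (-20740 + (1/9)*(81 - 1*45)/45) + 6*(-114) = (-20740 + (1/9)*(1/45)*(81 - 45)) - 684 = (-20740 + (1/9)*(1/45)*36) - 684 = (-20740 + 4/45) - 684 = -933296/45 - 684 = -964076/45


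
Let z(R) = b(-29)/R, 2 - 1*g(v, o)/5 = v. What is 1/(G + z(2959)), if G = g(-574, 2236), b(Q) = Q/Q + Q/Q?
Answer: 2959/8521922 ≈ 0.00034722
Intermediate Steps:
g(v, o) = 10 - 5*v
b(Q) = 2 (b(Q) = 1 + 1 = 2)
z(R) = 2/R
G = 2880 (G = 10 - 5*(-574) = 10 + 2870 = 2880)
1/(G + z(2959)) = 1/(2880 + 2/2959) = 1/(8521922/2959) = 2959/8521922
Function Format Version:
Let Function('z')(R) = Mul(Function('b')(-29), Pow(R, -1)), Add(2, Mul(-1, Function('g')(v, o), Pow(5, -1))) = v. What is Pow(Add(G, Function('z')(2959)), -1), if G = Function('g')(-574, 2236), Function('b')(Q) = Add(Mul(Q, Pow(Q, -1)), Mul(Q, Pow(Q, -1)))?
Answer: Rational(2959, 8521922) ≈ 0.00034722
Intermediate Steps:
Function('g')(v, o) = Add(10, Mul(-5, v))
Function('b')(Q) = 2 (Function('b')(Q) = Add(1, 1) = 2)
Function('z')(R) = Mul(2, Pow(R, -1))
G = 2880 (G = Add(10, Mul(-5, -574)) = Add(10, 2870) = 2880)
Pow(Add(G, Function('z')(2959)), -1) = Pow(Add(2880, Mul(2, Pow(2959, -1))), -1) = Pow(Add(2880, Mul(2, Rational(1, 2959))), -1) = Pow(Add(2880, Rational(2, 2959)), -1) = Pow(Rational(8521922, 2959), -1) = Rational(2959, 8521922)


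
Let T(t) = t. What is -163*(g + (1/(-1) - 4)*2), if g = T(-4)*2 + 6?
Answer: 1956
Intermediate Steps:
g = -2 (g = -4*2 + 6 = -8 + 6 = -2)
-163*(g + (1/(-1) - 4)*2) = -163*(-2 + (1/(-1) - 4)*2) = -163*(-2 + (-1 - 4)*2) = -163*(-2 - 5*2) = -163*(-2 - 10) = -163*(-12) = 1956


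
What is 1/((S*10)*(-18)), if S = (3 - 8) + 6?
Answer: -1/180 ≈ -0.0055556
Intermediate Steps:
S = 1 (S = -5 + 6 = 1)
1/((S*10)*(-18)) = 1/((1*10)*(-18)) = 1/(10*(-18)) = 1/(-180) = -1/180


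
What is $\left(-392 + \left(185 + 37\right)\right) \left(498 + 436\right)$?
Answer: $-158780$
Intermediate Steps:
$\left(-392 + \left(185 + 37\right)\right) \left(498 + 436\right) = \left(-392 + 222\right) 934 = \left(-170\right) 934 = -158780$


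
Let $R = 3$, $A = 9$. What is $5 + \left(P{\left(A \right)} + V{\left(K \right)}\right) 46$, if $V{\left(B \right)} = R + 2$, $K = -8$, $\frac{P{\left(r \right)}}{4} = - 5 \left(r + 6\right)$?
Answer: $-13565$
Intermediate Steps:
$P{\left(r \right)} = -120 - 20 r$ ($P{\left(r \right)} = 4 \left(- 5 \left(r + 6\right)\right) = 4 \left(- 5 \left(6 + r\right)\right) = 4 \left(-30 - 5 r\right) = -120 - 20 r$)
$V{\left(B \right)} = 5$ ($V{\left(B \right)} = 3 + 2 = 5$)
$5 + \left(P{\left(A \right)} + V{\left(K \right)}\right) 46 = 5 + \left(\left(-120 - 180\right) + 5\right) 46 = 5 + \left(-300 + 5\right) 46 = 5 - 13570 = -13565$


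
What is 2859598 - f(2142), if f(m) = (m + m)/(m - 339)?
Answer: 1718616970/601 ≈ 2.8596e+6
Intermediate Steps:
f(m) = 2*m/(-339 + m) (f(m) = (2*m)/(-339 + m) = 2*m/(-339 + m))
2859598 - f(2142) = 2859598 - 2*2142/(-339 + 2142) = 2859598 - 2*2142/1803 = 2859598 - 1*1428/601 = 2859598 - 1428/601 = 1718616970/601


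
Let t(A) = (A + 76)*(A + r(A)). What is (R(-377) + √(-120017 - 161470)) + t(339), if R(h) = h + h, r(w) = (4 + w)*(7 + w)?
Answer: 49391301 + I*√281487 ≈ 4.9391e+7 + 530.55*I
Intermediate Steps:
R(h) = 2*h
t(A) = (76 + A)*(28 + A² + 12*A) (t(A) = (A + 76)*(A + (28 + A² + 11*A)) = (76 + A)*(28 + A² + 12*A))
(R(-377) + √(-120017 - 161470)) + t(339) = (2*(-377) + √(-120017 - 161470)) + (2128 + 339³ + 88*339² + 940*339) = (-754 + √(-281487)) + (2128 + 38958219 + 88*114921 + 318660) = (-754 + I*√281487) + (2128 + 38958219 + 10113048 + 318660) = (-754 + I*√281487) + 49392055 = 49391301 + I*√281487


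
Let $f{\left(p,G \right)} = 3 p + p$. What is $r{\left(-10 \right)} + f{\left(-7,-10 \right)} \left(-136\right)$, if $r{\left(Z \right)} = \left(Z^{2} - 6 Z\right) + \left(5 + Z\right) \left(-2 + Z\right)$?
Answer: $4028$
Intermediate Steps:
$f{\left(p,G \right)} = 4 p$
$r{\left(Z \right)} = Z^{2} - 6 Z + \left(-2 + Z\right) \left(5 + Z\right)$ ($r{\left(Z \right)} = \left(Z^{2} - 6 Z\right) + \left(-2 + Z\right) \left(5 + Z\right) = Z^{2} - 6 Z + \left(-2 + Z\right) \left(5 + Z\right)$)
$r{\left(-10 \right)} + f{\left(-7,-10 \right)} \left(-136\right) = \left(-10 - -30 + 2 \left(-10\right)^{2}\right) + 4 \left(-7\right) \left(-136\right) = \left(-10 + 30 + 2 \cdot 100\right) - -3808 = \left(-10 + 30 + 200\right) + 3808 = 220 + 3808 = 4028$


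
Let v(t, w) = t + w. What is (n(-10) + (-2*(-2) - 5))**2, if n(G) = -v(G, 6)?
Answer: 9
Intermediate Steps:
n(G) = -6 - G (n(G) = -(G + 6) = -(6 + G) = -6 - G)
(n(-10) + (-2*(-2) - 5))**2 = ((-6 - 1*(-10)) + (-2*(-2) - 5))**2 = ((-6 + 10) + (4 - 5))**2 = (4 - 1)**2 = 3**2 = 9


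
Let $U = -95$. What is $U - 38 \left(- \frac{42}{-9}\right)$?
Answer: $- \frac{817}{3} \approx -272.33$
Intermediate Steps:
$U - 38 \left(- \frac{42}{-9}\right) = -95 - 38 \left(- \frac{42}{-9}\right) = -95 - 38 \left(\left(-42\right) \left(- \frac{1}{9}\right)\right) = -95 - \frac{532}{3} = - \frac{817}{3}$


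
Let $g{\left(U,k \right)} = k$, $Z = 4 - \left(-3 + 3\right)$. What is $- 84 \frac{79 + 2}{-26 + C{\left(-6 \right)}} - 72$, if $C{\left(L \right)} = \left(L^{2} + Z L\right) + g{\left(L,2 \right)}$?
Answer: $495$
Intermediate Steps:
$Z = 4$ ($Z = 4 - 0 = 4 + 0 = 4$)
$C{\left(L \right)} = 2 + L^{2} + 4 L$ ($C{\left(L \right)} = \left(L^{2} + 4 L\right) + 2 = 2 + L^{2} + 4 L$)
$- 84 \frac{79 + 2}{-26 + C{\left(-6 \right)}} - 72 = - 84 \frac{79 + 2}{-26 + \left(2 + \left(-6\right)^{2} + 4 \left(-6\right)\right)} - 72 = - 84 \frac{81}{-26 + \left(2 + 36 - 24\right)} - 72 = - 84 \frac{81}{-26 + 14} - 72 = - 84 \frac{81}{-12} - 72 = - 84 \cdot 81 \left(- \frac{1}{12}\right) - 72 = \left(-84\right) \left(- \frac{27}{4}\right) - 72 = 567 - 72 = 495$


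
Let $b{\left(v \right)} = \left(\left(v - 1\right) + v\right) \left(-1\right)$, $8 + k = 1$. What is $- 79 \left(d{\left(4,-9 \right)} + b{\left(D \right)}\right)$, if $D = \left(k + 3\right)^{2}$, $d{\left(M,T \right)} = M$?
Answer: $2133$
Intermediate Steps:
$k = -7$ ($k = -8 + 1 = -7$)
$D = 16$ ($D = \left(-7 + 3\right)^{2} = \left(-4\right)^{2} = 16$)
$b{\left(v \right)} = 1 - 2 v$ ($b{\left(v \right)} = \left(\left(v - 1\right) + v\right) \left(-1\right) = \left(\left(-1 + v\right) + v\right) \left(-1\right) = \left(-1 + 2 v\right) \left(-1\right) = 1 - 2 v$)
$- 79 \left(d{\left(4,-9 \right)} + b{\left(D \right)}\right) = - 79 \left(4 + \left(1 - 32\right)\right) = - 79 \left(4 - 31\right) = \left(-79\right) \left(-27\right) = 2133$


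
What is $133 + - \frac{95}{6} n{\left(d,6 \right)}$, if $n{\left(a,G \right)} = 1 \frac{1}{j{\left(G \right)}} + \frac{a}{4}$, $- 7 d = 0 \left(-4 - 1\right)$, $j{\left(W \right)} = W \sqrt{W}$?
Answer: $133 - \frac{95 \sqrt{6}}{216} \approx 131.92$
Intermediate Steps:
$j{\left(W \right)} = W^{\frac{3}{2}}$
$d = 0$ ($d = - \frac{0 \left(-4 - 1\right)}{7} = - \frac{0 \left(-5\right)}{7} = \left(- \frac{1}{7}\right) 0 = 0$)
$n{\left(a,G \right)} = \frac{1}{G^{\frac{3}{2}}} + \frac{a}{4}$ ($n{\left(a,G \right)} = 1 \frac{1}{G^{\frac{3}{2}}} + \frac{a}{4} = 1 \frac{1}{G^{\frac{3}{2}}} + a \frac{1}{4} = \frac{1}{G^{\frac{3}{2}}} + \frac{a}{4}$)
$133 + - \frac{95}{6} n{\left(d,6 \right)} = 133 + - \frac{95}{6} \left(\frac{1}{6 \sqrt{6}} + \frac{1}{4} \cdot 0\right) = 133 + \left(-95\right) \frac{1}{6} \left(\frac{\sqrt{6}}{36} + 0\right) = 133 - \frac{95 \frac{\sqrt{6}}{36}}{6} = 133 - \frac{95 \sqrt{6}}{216}$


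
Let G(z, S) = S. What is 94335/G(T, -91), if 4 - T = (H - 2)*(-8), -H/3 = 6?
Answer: -94335/91 ≈ -1036.6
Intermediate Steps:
H = -18 (H = -3*6 = -18)
T = -156 (T = 4 - (-18 - 2)*(-8) = 4 - (-20)*(-8) = 4 - 1*160 = 4 - 160 = -156)
94335/G(T, -91) = 94335/(-91) = 94335*(-1/91) = -94335/91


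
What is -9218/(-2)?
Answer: 4609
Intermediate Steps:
-9218/(-2) = -½*(-9218) = 4609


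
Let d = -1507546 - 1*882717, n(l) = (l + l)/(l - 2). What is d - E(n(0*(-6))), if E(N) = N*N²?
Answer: -2390263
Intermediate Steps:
n(l) = 2*l/(-2 + l) (n(l) = (2*l)/(-2 + l) = 2*l/(-2 + l))
E(N) = N³
d = -2390263 (d = -1507546 - 882717 = -2390263)
d - E(n(0*(-6))) = -2390263 - (2*(0*(-6))/(-2 + 0*(-6)))³ = -2390263 - (2*0/(-2 + 0))³ = -2390263 - (2*0/(-2))³ = -2390263 - (2*0*(-½))³ = -2390263 - 1*0³ = -2390263 - 1*0 = -2390263 + 0 = -2390263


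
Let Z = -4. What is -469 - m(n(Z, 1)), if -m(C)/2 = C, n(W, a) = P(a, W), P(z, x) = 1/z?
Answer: -467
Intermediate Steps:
n(W, a) = 1/a
m(C) = -2*C
-469 - m(n(Z, 1)) = -469 - (-2)/1 = -469 - (-2) = -469 - 1*(-2) = -469 + 2 = -467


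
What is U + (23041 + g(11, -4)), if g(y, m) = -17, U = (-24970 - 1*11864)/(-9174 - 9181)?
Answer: 422642354/18355 ≈ 23026.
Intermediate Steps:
U = 36834/18355 (U = (-24970 - 11864)/(-18355) = -36834*(-1/18355) = 36834/18355 ≈ 2.0068)
U + (23041 + g(11, -4)) = 36834/18355 + (23041 - 17) = 36834/18355 + 23024 = 422642354/18355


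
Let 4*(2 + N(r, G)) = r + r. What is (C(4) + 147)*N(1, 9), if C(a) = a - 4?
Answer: -441/2 ≈ -220.50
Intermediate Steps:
C(a) = -4 + a
N(r, G) = -2 + r/2 (N(r, G) = -2 + (r + r)/4 = -2 + (2*r)/4 = -2 + r/2)
(C(4) + 147)*N(1, 9) = ((-4 + 4) + 147)*(-2 + (½)*1) = (0 + 147)*(-2 + ½) = 147*(-3/2) = -441/2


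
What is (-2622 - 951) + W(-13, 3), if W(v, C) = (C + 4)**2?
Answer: -3524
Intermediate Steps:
W(v, C) = (4 + C)**2
(-2622 - 951) + W(-13, 3) = (-2622 - 951) + (4 + 3)**2 = -3573 + 7**2 = -3573 + 49 = -3524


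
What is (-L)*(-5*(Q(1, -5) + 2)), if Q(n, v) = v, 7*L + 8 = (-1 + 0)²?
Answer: 15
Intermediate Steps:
L = -1 (L = -8/7 + (-1 + 0)²/7 = -8/7 + (⅐)*(-1)² = -8/7 + (⅐)*1 = -8/7 + ⅐ = -1)
(-L)*(-5*(Q(1, -5) + 2)) = (-1*(-1))*(-5*(-5 + 2)) = 1*(-5*(-3)) = 1*15 = 15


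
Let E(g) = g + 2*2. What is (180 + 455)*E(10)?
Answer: 8890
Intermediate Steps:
E(g) = 4 + g (E(g) = g + 4 = 4 + g)
(180 + 455)*E(10) = (180 + 455)*(4 + 10) = 635*14 = 8890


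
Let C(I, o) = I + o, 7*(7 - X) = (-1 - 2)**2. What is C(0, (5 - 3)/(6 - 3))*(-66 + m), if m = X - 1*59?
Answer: -1670/21 ≈ -79.524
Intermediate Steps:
X = 40/7 (X = 7 - (-1 - 2)**2/7 = 7 - 1/7*(-3)**2 = 7 - 1/7*9 = 7 - 9/7 = 40/7 ≈ 5.7143)
m = -373/7 (m = 40/7 - 1*59 = 40/7 - 59 = -373/7 ≈ -53.286)
C(0, (5 - 3)/(6 - 3))*(-66 + m) = (0 + (5 - 3)/(6 - 3))*(-66 - 373/7) = (0 + 2/3)*(-835/7) = (2/3)*(-835/7) = -1670/21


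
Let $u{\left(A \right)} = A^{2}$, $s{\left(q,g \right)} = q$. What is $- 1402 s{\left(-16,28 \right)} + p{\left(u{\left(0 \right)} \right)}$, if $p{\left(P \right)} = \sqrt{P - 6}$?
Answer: $22432 + i \sqrt{6} \approx 22432.0 + 2.4495 i$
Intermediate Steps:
$p{\left(P \right)} = \sqrt{-6 + P}$
$- 1402 s{\left(-16,28 \right)} + p{\left(u{\left(0 \right)} \right)} = \left(-1402\right) \left(-16\right) + \sqrt{-6 + 0^{2}} = 22432 + \sqrt{-6 + 0} = 22432 + \sqrt{-6} = 22432 + i \sqrt{6}$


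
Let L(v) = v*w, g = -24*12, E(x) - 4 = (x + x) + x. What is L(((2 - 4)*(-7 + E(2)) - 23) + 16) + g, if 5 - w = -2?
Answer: -379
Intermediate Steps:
w = 7 (w = 5 - 1*(-2) = 5 + 2 = 7)
E(x) = 4 + 3*x (E(x) = 4 + ((x + x) + x) = 4 + (2*x + x) = 4 + 3*x)
g = -288
L(v) = 7*v (L(v) = v*7 = 7*v)
L(((2 - 4)*(-7 + E(2)) - 23) + 16) + g = 7*(((2 - 4)*(-7 + (4 + 3*2)) - 23) + 16) - 288 = 7*((-2*(-7 + (4 + 6)) - 23) + 16) - 288 = 7*((-2*(-7 + 10) - 23) + 16) - 288 = 7*((-2*3 - 23) + 16) - 288 = 7*((-6 - 23) + 16) - 288 = 7*(-29 + 16) - 288 = 7*(-13) - 288 = -91 - 288 = -379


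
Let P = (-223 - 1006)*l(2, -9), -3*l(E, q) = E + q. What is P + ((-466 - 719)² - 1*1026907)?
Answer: 1123351/3 ≈ 3.7445e+5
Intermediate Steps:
l(E, q) = -E/3 - q/3 (l(E, q) = -(E + q)/3 = -E/3 - q/3)
P = -8603/3 (P = (-223 - 1006)*(-⅓*2 - ⅓*(-9)) = -1229*(-⅔ + 3) = -1229*7/3 = -8603/3 ≈ -2867.7)
P + ((-466 - 719)² - 1*1026907) = -8603/3 + ((-466 - 719)² - 1*1026907) = -8603/3 + ((-1185)² - 1026907) = -8603/3 + (1404225 - 1026907) = -8603/3 + 377318 = 1123351/3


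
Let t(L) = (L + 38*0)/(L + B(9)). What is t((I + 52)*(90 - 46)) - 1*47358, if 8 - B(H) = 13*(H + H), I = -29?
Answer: -18611188/393 ≈ -47357.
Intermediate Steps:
B(H) = 8 - 26*H (B(H) = 8 - 13*(H + H) = 8 - 13*2*H = 8 - 26*H)
t(L) = L/(-226 + L) (t(L) = (L + 38*0)/(L + (8 - 26*9)) = (L + 0)/(L + (8 - 234)) = L/(L - 226) = L/(-226 + L))
t((I + 52)*(90 - 46)) - 1*47358 = ((-29 + 52)*(90 - 46))/(-226 + (-29 + 52)*(90 - 46)) - 1*47358 = (23*44)/(-226 + 23*44) - 47358 = 1012/(-226 + 1012) - 47358 = 1012/786 - 47358 = 1012*(1/786) - 47358 = 506/393 - 47358 = -18611188/393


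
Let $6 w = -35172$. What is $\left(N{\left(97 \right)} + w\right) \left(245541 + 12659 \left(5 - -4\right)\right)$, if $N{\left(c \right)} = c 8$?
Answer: $-1828274592$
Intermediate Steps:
$N{\left(c \right)} = 8 c$
$w = -5862$ ($w = \frac{1}{6} \left(-35172\right) = -5862$)
$\left(N{\left(97 \right)} + w\right) \left(245541 + 12659 \left(5 - -4\right)\right) = \left(8 \cdot 97 - 5862\right) \left(245541 + 12659 \left(5 - -4\right)\right) = \left(776 - 5862\right) \left(245541 + 12659 \left(5 + 4\right)\right) = - 5086 \left(245541 + 12659 \cdot 9\right) = - 5086 \left(245541 + 113931\right) = \left(-5086\right) 359472 = -1828274592$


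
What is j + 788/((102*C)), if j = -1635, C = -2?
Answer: -83582/51 ≈ -1638.9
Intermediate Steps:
j + 788/((102*C)) = -1635 + 788/((102*(-2))) = -1635 + 788/(-204) = -1635 + 788*(-1/204) = -1635 - 197/51 = -83582/51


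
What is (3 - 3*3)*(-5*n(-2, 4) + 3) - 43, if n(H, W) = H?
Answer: -121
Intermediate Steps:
(3 - 3*3)*(-5*n(-2, 4) + 3) - 43 = (3 - 3*3)*(-5*(-2) + 3) - 43 = (3 - 9)*(10 + 3) - 43 = -6*13 - 43 = -78 - 43 = -121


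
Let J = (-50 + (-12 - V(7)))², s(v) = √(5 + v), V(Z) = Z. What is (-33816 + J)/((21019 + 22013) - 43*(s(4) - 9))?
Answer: -149/222 ≈ -0.67117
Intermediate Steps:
J = 4761 (J = (-50 + (-12 - 1*7))² = (-50 + (-12 - 7))² = (-50 - 19)² = (-69)² = 4761)
(-33816 + J)/((21019 + 22013) - 43*(s(4) - 9)) = (-33816 + 4761)/((21019 + 22013) - 43*(√(5 + 4) - 9)) = -29055/(43032 - 43*(√9 - 9)) = -29055/(43032 - 43*(3 - 9)) = -29055/(43032 - 43*(-6)) = -29055/(43032 + 258) = -29055/43290 = -29055*1/43290 = -149/222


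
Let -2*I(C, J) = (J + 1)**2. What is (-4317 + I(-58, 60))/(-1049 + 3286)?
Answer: -12355/4474 ≈ -2.7615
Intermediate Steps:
I(C, J) = -(1 + J)**2/2 (I(C, J) = -(J + 1)**2/2 = -(1 + J)**2/2)
(-4317 + I(-58, 60))/(-1049 + 3286) = (-4317 - (1 + 60)**2/2)/(-1049 + 3286) = (-4317 - 1/2*61**2)/2237 = (-4317 - 1/2*3721)*(1/2237) = (-4317 - 3721/2)*(1/2237) = -12355/2*1/2237 = -12355/4474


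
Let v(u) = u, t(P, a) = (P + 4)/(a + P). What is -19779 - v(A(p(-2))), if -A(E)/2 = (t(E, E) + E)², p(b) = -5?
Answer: -986549/50 ≈ -19731.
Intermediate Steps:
t(P, a) = (4 + P)/(P + a)
A(E) = -2*(E + (4 + E)/(2*E))² (A(E) = -2*((4 + E)/(E + E) + E)² = -2*((4 + E)/((2*E)) + E)² = -2*((1/(2*E))*(4 + E) + E)² = -2*((4 + E)/(2*E) + E)² = -2*(E + (4 + E)/(2*E))²)
-19779 - v(A(p(-2))) = -19779 - (-1)*(4 - 5 + 2*(-5)²)²/(2*(-5)²) = -19779 - (-1)*(4 - 5 + 2*25)²/(2*25) = -19779 - (-1)*(4 - 5 + 50)²/(2*25) = -19779 - (-1)*49²/(2*25) = -19779 - (-1)*2401/(2*25) = -19779 - 1*(-2401/50) = -19779 + 2401/50 = -986549/50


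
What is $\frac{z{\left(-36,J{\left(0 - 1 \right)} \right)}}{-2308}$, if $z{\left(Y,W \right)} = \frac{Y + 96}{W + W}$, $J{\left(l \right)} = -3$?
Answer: $\frac{5}{1154} \approx 0.0043328$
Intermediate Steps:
$z{\left(Y,W \right)} = \frac{96 + Y}{2 W}$
$\frac{z{\left(-36,J{\left(0 - 1 \right)} \right)}}{-2308} = \frac{\frac{1}{2} \frac{1}{-3} \left(96 - 36\right)}{-2308} = \frac{1}{2} \left(- \frac{1}{3}\right) 60 \left(- \frac{1}{2308}\right) = \left(-10\right) \left(- \frac{1}{2308}\right) = \frac{5}{1154}$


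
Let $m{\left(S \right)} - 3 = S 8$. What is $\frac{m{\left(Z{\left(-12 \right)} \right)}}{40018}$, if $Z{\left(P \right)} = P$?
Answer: $- \frac{93}{40018} \approx -0.002324$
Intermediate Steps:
$m{\left(S \right)} = 3 + 8 S$ ($m{\left(S \right)} = 3 + S 8 = 3 + 8 S$)
$\frac{m{\left(Z{\left(-12 \right)} \right)}}{40018} = \frac{3 + 8 \left(-12\right)}{40018} = \left(3 - 96\right) \frac{1}{40018} = \left(-93\right) \frac{1}{40018} = - \frac{93}{40018}$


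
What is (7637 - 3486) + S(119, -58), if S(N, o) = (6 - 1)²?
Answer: 4176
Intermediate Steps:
S(N, o) = 25 (S(N, o) = 5² = 25)
(7637 - 3486) + S(119, -58) = (7637 - 3486) + 25 = 4151 + 25 = 4176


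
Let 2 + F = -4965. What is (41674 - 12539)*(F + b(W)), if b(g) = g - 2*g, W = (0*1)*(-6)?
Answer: -144713545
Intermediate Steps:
F = -4967 (F = -2 - 4965 = -4967)
W = 0 (W = 0*(-6) = 0)
b(g) = -g
(41674 - 12539)*(F + b(W)) = (41674 - 12539)*(-4967 - 1*0) = 29135*(-4967 + 0) = 29135*(-4967) = -144713545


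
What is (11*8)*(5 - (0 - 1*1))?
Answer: 528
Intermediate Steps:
(11*8)*(5 - (0 - 1*1)) = 88*(5 - (0 - 1)) = 88*(5 - 1*(-1)) = 88*(5 + 1) = 88*6 = 528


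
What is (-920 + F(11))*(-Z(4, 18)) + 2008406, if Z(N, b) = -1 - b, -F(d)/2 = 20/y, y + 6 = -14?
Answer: 1990964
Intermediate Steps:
y = -20 (y = -6 - 14 = -20)
F(d) = 2 (F(d) = -40/(-20) = -40*(-1)/20 = -2*(-1) = 2)
(-920 + F(11))*(-Z(4, 18)) + 2008406 = (-920 + 2)*(-(-1 - 1*18)) + 2008406 = -(-918)*(-1 - 18) + 2008406 = -(-918)*(-19) + 2008406 = -918*19 + 2008406 = -17442 + 2008406 = 1990964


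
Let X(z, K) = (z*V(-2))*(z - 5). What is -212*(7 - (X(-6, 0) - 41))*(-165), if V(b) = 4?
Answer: -7555680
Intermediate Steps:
X(z, K) = 4*z*(-5 + z) (X(z, K) = (z*4)*(z - 5) = (4*z)*(-5 + z) = 4*z*(-5 + z))
-212*(7 - (X(-6, 0) - 41))*(-165) = -212*(7 - (4*(-6)*(-5 - 6) - 41))*(-165) = -212*(7 - (4*(-6)*(-11) - 41))*(-165) = -212*(7 - (264 - 41))*(-165) = -212*(7 - 1*223)*(-165) = -212*(7 - 223)*(-165) = -212*(-216)*(-165) = 45792*(-165) = -7555680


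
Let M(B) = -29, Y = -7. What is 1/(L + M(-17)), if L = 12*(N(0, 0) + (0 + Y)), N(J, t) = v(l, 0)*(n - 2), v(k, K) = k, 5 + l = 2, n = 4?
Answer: -1/185 ≈ -0.0054054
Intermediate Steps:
l = -3 (l = -5 + 2 = -3)
N(J, t) = -6 (N(J, t) = -3*(4 - 2) = -3*2 = -6)
L = -156 (L = 12*(-6 + (0 - 7)) = 12*(-6 - 7) = 12*(-13) = -156)
1/(L + M(-17)) = 1/(-156 - 29) = 1/(-185) = -1/185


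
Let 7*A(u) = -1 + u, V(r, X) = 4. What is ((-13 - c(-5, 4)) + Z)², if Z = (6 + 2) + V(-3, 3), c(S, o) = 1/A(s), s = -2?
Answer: 16/9 ≈ 1.7778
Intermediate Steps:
A(u) = -⅐ + u/7 (A(u) = (-1 + u)/7 = -⅐ + u/7)
c(S, o) = -7/3 (c(S, o) = 1/(-⅐ + (⅐)*(-2)) = 1/(-⅐ - 2/7) = 1/(-3/7) = -7/3)
Z = 12 (Z = (6 + 2) + 4 = 8 + 4 = 12)
((-13 - c(-5, 4)) + Z)² = ((-13 - 1*(-7/3)) + 12)² = ((-13 + 7/3) + 12)² = (-32/3 + 12)² = (4/3)² = 16/9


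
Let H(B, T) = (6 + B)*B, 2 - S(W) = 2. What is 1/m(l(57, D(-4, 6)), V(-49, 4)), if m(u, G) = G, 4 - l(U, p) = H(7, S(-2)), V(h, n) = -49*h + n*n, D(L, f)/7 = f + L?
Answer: 1/2417 ≈ 0.00041374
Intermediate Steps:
D(L, f) = 7*L + 7*f (D(L, f) = 7*(f + L) = 7*(L + f) = 7*L + 7*f)
S(W) = 0 (S(W) = 2 - 1*2 = 2 - 2 = 0)
H(B, T) = B*(6 + B)
V(h, n) = n² - 49*h (V(h, n) = -49*h + n² = n² - 49*h)
l(U, p) = -87 (l(U, p) = 4 - 7*(6 + 7) = 4 - 7*13 = 4 - 1*91 = 4 - 91 = -87)
1/m(l(57, D(-4, 6)), V(-49, 4)) = 1/(4² - 49*(-49)) = 1/(16 + 2401) = 1/2417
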